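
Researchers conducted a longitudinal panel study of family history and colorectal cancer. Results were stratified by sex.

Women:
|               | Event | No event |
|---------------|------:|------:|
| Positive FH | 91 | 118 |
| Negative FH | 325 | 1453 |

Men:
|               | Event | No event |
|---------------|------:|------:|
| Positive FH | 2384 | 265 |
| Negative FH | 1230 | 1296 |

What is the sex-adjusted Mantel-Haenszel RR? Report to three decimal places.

RR_MH = Σ(aᵢ·n₀ᵢ/nᵢ) / Σ(cᵢ·n₁ᵢ/nᵢ), with n₁ᵢ = aᵢ+bᵢ (exposed), n₀ᵢ = cᵢ+dᵢ (unexposed), nᵢ = n₁ᵢ+n₀ᵢ.
Stratum 1 (Women): n₁ = 209, n₀ = 1778, n = 1987; a·n₀/n = 91·1778/1987 = 81.4283; c·n₁/n = 325·209/1987 = 34.1847
Stratum 2 (Men): n₁ = 2649, n₀ = 2526, n = 5175; a·n₀/n = 2384·2526/5175 = 1163.6684; c·n₁/n = 1230·2649/5175 = 629.6174
RR_MH = (81.4283 + 1163.6684) / (34.1847 + 629.6174) = 1245.0967 / 663.8021 = 1.87570

1.876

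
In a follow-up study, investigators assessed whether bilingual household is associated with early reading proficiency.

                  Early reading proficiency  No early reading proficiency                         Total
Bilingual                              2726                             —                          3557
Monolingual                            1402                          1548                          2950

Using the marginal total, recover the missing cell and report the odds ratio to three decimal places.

3.622

The missing cell is in the exposed row: 3557 − 2726 = 831.
So a = 2726, b = 831, c = 1402, d = 1548.
OR = (a·d)/(b·c) = (2726 × 1548) / (831 × 1402) = 4219848 / 1165062 = 3.62199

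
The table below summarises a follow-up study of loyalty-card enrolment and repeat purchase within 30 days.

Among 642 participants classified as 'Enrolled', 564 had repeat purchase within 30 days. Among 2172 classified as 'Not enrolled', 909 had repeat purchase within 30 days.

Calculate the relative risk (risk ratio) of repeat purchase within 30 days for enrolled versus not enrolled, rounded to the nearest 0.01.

2.10

From the description: a = 564, b = 78, c = 909, d = 1263.
Risk in exposed = 564/642 = 0.87850; risk in unexposed = 909/2172 = 0.41851.
RR = 0.87850 / 0.41851 = 2.09913
The risk among the exposed is 2.10 times that among the unexposed.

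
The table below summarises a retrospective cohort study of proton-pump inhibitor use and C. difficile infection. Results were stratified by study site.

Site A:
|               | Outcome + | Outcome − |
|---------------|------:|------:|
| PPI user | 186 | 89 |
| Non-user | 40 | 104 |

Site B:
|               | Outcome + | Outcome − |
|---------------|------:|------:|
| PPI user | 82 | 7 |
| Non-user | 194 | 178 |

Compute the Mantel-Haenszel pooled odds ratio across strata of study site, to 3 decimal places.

6.802

OR_MH = Σ(aᵢdᵢ/nᵢ) / Σ(bᵢcᵢ/nᵢ), where nᵢ is the stratum total.
Stratum 1 (Site A): n = 419; a·d/n = 186·104/419 = 46.1671; b·c/n = 89·40/419 = 8.4964
Stratum 2 (Site B): n = 461; a·d/n = 82·178/461 = 31.6616; b·c/n = 7·194/461 = 2.9458
OR_MH = (46.1671 + 31.6616) / (8.4964 + 2.9458) = 77.8287 / 11.4422 = 6.80190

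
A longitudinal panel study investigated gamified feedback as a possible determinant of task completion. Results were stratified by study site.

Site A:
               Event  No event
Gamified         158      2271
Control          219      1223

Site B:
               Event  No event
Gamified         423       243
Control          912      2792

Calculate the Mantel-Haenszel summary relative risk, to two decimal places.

RR_MH = Σ(aᵢ·n₀ᵢ/nᵢ) / Σ(cᵢ·n₁ᵢ/nᵢ), with n₁ᵢ = aᵢ+bᵢ (exposed), n₀ᵢ = cᵢ+dᵢ (unexposed), nᵢ = n₁ᵢ+n₀ᵢ.
Stratum 1 (Site A): n₁ = 2429, n₀ = 1442, n = 3871; a·n₀/n = 158·1442/3871 = 58.8571; c·n₁/n = 219·2429/3871 = 137.4195
Stratum 2 (Site B): n₁ = 666, n₀ = 3704, n = 4370; a·n₀/n = 423·3704/4370 = 358.5336; c·n₁/n = 912·666/4370 = 138.9913
RR_MH = (58.8571 + 358.5336) / (137.4195 + 138.9913) = 417.3908 / 276.4108 = 1.51004

1.51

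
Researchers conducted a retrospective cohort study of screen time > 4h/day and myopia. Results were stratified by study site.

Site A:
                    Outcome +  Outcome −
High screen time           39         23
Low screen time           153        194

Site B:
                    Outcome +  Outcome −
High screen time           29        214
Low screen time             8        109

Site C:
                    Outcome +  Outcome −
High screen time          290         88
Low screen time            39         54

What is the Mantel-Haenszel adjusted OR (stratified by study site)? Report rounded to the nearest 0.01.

OR_MH = Σ(aᵢdᵢ/nᵢ) / Σ(bᵢcᵢ/nᵢ), where nᵢ is the stratum total.
Stratum 1 (Site A): n = 409; a·d/n = 39·194/409 = 18.4988; b·c/n = 23·153/409 = 8.6039
Stratum 2 (Site B): n = 360; a·d/n = 29·109/360 = 8.7806; b·c/n = 214·8/360 = 4.7556
Stratum 3 (Site C): n = 471; a·d/n = 290·54/471 = 33.2484; b·c/n = 88·39/471 = 7.2866
OR_MH = (18.4988 + 8.7806 + 33.2484) / (8.6039 + 4.7556 + 7.2866) = 60.5277 / 20.6461 = 2.93168

2.93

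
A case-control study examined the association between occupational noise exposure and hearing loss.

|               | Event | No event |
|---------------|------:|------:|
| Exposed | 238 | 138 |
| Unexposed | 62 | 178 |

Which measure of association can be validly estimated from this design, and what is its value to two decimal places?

Cells: a = 238, b = 138, c = 62, d = 178.
This is a case-control study: participants were sampled on outcome status, so risks in the source population cannot be estimated directly — relative risk is not valid here. The odds ratio is the appropriate measure.
OR = (a·d)/(b·c) = (238 × 178) / (138 × 62) = 42364 / 8556 = 4.95138

4.95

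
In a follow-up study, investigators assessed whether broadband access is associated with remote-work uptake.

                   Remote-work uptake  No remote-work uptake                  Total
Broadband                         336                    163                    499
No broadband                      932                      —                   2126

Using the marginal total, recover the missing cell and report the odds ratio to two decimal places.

The missing cell is in the unexposed row: 2126 − 932 = 1194.
So a = 336, b = 163, c = 932, d = 1194.
OR = (a·d)/(b·c) = (336 × 1194) / (163 × 932) = 401184 / 151916 = 2.64083

2.64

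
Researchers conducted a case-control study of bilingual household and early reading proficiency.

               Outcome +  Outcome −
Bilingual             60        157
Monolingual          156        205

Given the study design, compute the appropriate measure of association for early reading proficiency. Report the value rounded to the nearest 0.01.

Cells: a = 60, b = 157, c = 156, d = 205.
This is a case-control study: participants were sampled on outcome status, so risks in the source population cannot be estimated directly — relative risk is not valid here. The odds ratio is the appropriate measure.
OR = (a·d)/(b·c) = (60 × 205) / (157 × 156) = 12300 / 24492 = 0.50220

0.50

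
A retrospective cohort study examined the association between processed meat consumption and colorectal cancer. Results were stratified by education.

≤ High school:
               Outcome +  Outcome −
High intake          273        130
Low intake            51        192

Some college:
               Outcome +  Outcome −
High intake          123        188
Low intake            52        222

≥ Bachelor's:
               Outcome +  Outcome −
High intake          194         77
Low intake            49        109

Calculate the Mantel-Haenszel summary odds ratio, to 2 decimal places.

OR_MH = Σ(aᵢdᵢ/nᵢ) / Σ(bᵢcᵢ/nᵢ), where nᵢ is the stratum total.
Stratum 1 (≤ High school): n = 646; a·d/n = 273·192/646 = 81.1393; b·c/n = 130·51/646 = 10.2632
Stratum 2 (Some college): n = 585; a·d/n = 123·222/585 = 46.6769; b·c/n = 188·52/585 = 16.7111
Stratum 3 (≥ Bachelor's): n = 429; a·d/n = 194·109/429 = 49.2914; b·c/n = 77·49/429 = 8.7949
OR_MH = (81.1393 + 46.6769 + 49.2914) / (10.2632 + 16.7111 + 8.7949) = 177.1076 / 35.7691 = 4.95141

4.95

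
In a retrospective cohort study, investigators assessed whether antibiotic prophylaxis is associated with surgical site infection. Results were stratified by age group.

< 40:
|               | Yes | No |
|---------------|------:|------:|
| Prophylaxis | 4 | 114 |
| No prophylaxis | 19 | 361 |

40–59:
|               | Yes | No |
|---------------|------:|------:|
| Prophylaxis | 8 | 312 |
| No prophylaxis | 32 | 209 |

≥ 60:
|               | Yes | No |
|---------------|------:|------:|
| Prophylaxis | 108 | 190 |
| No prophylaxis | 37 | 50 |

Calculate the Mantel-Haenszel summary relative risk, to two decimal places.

RR_MH = Σ(aᵢ·n₀ᵢ/nᵢ) / Σ(cᵢ·n₁ᵢ/nᵢ), with n₁ᵢ = aᵢ+bᵢ (exposed), n₀ᵢ = cᵢ+dᵢ (unexposed), nᵢ = n₁ᵢ+n₀ᵢ.
Stratum 1 (< 40): n₁ = 118, n₀ = 380, n = 498; a·n₀/n = 4·380/498 = 3.0522; c·n₁/n = 19·118/498 = 4.5020
Stratum 2 (40–59): n₁ = 320, n₀ = 241, n = 561; a·n₀/n = 8·241/561 = 3.4367; c·n₁/n = 32·320/561 = 18.2531
Stratum 3 (≥ 60): n₁ = 298, n₀ = 87, n = 385; a·n₀/n = 108·87/385 = 24.4052; c·n₁/n = 37·298/385 = 28.6390
RR_MH = (3.0522 + 3.4367 + 24.4052) / (4.5020 + 18.2531 + 28.6390) = 30.8941 / 51.3941 = 0.60112

0.60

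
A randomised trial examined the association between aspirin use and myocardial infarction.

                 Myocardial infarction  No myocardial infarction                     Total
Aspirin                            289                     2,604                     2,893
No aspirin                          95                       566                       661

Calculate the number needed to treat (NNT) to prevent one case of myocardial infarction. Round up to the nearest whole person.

Risk in treated group = 289/2893 = 0.09990; risk in control = 95/661 = 0.14372.
Absolute risk reduction = 0.14372 − 0.09990 = 0.04383
NNT = 1 / ARR = 1 / 0.04383 = 22.818 → round up → 23

23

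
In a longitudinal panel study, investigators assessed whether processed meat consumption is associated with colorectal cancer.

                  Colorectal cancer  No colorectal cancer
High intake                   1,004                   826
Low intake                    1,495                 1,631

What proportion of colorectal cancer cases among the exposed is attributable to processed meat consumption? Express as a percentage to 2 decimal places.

Cells: a = 1004, b = 826, c = 1495, d = 1631.
Risk in exposed = 1004/1830 = 0.54863; risk in unexposed = 1495/3126 = 0.47825.
RR = 0.54863/0.47825 = 1.14718
AR% = (RR − 1)/RR × 100 = (1.14718 − 1)/1.14718 × 100 = 12.8295%

12.83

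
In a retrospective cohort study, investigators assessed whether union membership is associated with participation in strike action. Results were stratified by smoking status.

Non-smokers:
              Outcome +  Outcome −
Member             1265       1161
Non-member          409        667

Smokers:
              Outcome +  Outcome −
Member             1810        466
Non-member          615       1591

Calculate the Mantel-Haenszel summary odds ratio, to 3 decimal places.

OR_MH = Σ(aᵢdᵢ/nᵢ) / Σ(bᵢcᵢ/nᵢ), where nᵢ is the stratum total.
Stratum 1 (Non-smokers): n = 3502; a·d/n = 1265·667/3502 = 240.9352; b·c/n = 1161·409/3502 = 135.5937
Stratum 2 (Smokers): n = 4482; a·d/n = 1810·1591/4482 = 642.5056; b·c/n = 466·615/4482 = 63.9424
OR_MH = (240.9352 + 642.5056) / (135.5937 + 63.9424) = 883.4408 / 199.5361 = 4.42747

4.427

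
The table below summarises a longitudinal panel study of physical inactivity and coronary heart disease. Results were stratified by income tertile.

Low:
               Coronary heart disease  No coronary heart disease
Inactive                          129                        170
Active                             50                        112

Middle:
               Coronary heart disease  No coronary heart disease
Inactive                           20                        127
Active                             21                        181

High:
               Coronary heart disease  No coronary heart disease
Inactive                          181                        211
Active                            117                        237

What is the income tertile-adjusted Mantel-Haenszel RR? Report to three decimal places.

RR_MH = Σ(aᵢ·n₀ᵢ/nᵢ) / Σ(cᵢ·n₁ᵢ/nᵢ), with n₁ᵢ = aᵢ+bᵢ (exposed), n₀ᵢ = cᵢ+dᵢ (unexposed), nᵢ = n₁ᵢ+n₀ᵢ.
Stratum 1 (Low): n₁ = 299, n₀ = 162, n = 461; a·n₀/n = 129·162/461 = 45.3319; c·n₁/n = 50·299/461 = 32.4295
Stratum 2 (Middle): n₁ = 147, n₀ = 202, n = 349; a·n₀/n = 20·202/349 = 11.5759; c·n₁/n = 21·147/349 = 8.8453
Stratum 3 (High): n₁ = 392, n₀ = 354, n = 746; a·n₀/n = 181·354/746 = 85.8901; c·n₁/n = 117·392/746 = 61.4799
RR_MH = (45.3319 + 11.5759 + 85.8901) / (32.4295 + 8.8453 + 61.4799) = 142.7979 / 102.7547 = 1.38970

1.390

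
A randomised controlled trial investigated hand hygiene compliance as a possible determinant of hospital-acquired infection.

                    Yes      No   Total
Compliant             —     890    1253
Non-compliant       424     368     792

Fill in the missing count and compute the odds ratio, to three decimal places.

0.354

The missing cell is in the exposed row: 1253 − 890 = 363.
So a = 363, b = 890, c = 424, d = 368.
OR = (a·d)/(b·c) = (363 × 368) / (890 × 424) = 133584 / 377360 = 0.35400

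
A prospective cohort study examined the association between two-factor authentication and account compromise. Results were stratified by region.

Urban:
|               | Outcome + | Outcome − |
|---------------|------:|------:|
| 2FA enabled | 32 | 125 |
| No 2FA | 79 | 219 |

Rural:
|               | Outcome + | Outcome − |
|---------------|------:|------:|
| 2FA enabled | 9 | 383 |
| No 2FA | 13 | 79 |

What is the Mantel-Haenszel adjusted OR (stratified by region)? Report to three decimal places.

OR_MH = Σ(aᵢdᵢ/nᵢ) / Σ(bᵢcᵢ/nᵢ), where nᵢ is the stratum total.
Stratum 1 (Urban): n = 455; a·d/n = 32·219/455 = 15.4022; b·c/n = 125·79/455 = 21.7033
Stratum 2 (Rural): n = 484; a·d/n = 9·79/484 = 1.4690; b·c/n = 383·13/484 = 10.2872
OR_MH = (15.4022 + 1.4690) / (21.7033 + 10.2872) = 16.8712 / 31.9905 = 0.52738

0.527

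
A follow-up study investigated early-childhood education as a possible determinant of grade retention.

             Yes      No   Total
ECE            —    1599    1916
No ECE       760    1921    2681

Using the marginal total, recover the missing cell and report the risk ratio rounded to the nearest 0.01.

0.58

The missing cell is in the exposed row: 1916 − 1599 = 317.
So a = 317, b = 1599, c = 760, d = 1921.
RR = [a/(a+b)] / [c/(c+d)] = (317/1916) / (760/2681) = 0.16545/0.28348 = 0.58364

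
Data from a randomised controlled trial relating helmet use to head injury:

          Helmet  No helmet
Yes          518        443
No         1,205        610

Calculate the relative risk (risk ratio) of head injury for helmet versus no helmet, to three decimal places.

0.715

Reading the table with exposure as columns: a = 518 (Helmet, case), b = 1205 (Helmet, non-case), c = 443 (No helmet, case), d = 610.
Risk in exposed = 518/1723 = 0.30064; risk in unexposed = 443/1053 = 0.42070.
RR = 0.30064 / 0.42070 = 0.71461
The risk is 29% lower among the exposed than among the unexposed.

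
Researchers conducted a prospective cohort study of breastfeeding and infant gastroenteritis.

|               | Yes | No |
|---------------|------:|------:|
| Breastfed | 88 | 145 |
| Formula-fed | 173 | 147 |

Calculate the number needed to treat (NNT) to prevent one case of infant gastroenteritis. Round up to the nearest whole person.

Risk in treated group = 88/233 = 0.37768; risk in control = 173/320 = 0.54063.
Absolute risk reduction = 0.54063 − 0.37768 = 0.16294
NNT = 1 / ARR = 1 / 0.16294 = 6.137 → round up → 7

7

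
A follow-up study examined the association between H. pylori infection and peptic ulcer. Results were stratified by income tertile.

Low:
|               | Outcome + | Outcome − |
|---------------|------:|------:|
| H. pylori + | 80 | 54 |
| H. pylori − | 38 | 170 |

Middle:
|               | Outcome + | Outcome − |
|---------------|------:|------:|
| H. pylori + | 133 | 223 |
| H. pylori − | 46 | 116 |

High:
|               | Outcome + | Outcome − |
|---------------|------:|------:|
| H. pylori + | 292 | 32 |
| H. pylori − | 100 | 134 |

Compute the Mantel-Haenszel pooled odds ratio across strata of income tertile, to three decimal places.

OR_MH = Σ(aᵢdᵢ/nᵢ) / Σ(bᵢcᵢ/nᵢ), where nᵢ is the stratum total.
Stratum 1 (Low): n = 342; a·d/n = 80·170/342 = 39.7661; b·c/n = 54·38/342 = 6.0000
Stratum 2 (Middle): n = 518; a·d/n = 133·116/518 = 29.7838; b·c/n = 223·46/518 = 19.8031
Stratum 3 (High): n = 558; a·d/n = 292·134/558 = 70.1219; b·c/n = 32·100/558 = 5.7348
OR_MH = (39.7661 + 29.7838 + 70.1219) / (6.0000 + 19.8031 + 5.7348) = 139.6717 / 31.5379 = 4.42870

4.429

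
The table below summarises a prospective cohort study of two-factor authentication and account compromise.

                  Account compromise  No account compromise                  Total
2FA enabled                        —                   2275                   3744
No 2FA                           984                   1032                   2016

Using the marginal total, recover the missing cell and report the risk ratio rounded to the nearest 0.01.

0.80

The missing cell is in the exposed row: 3744 − 2275 = 1469.
So a = 1469, b = 2275, c = 984, d = 1032.
RR = [a/(a+b)] / [c/(c+d)] = (1469/3744) / (984/2016) = 0.39236/0.48810 = 0.80386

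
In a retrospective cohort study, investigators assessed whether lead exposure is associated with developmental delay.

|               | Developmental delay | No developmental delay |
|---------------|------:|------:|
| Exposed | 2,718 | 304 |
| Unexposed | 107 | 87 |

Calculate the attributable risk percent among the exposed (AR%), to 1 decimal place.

Cells: a = 2718, b = 304, c = 107, d = 87.
Risk in exposed = 2718/3022 = 0.89940; risk in unexposed = 107/194 = 0.55155.
RR = 0.89940/0.55155 = 1.63070
AR% = (RR − 1)/RR × 100 = (1.63070 − 1)/1.63070 × 100 = 38.6765%

38.7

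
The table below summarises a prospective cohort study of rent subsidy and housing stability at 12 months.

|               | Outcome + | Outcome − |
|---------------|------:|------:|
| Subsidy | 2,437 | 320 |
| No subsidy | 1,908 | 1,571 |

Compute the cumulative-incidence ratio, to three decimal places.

1.612

Cells: a = 2437, b = 320, c = 1908, d = 1571.
Risk in exposed = 2437/2757 = 0.88393; risk in unexposed = 1908/3479 = 0.54843.
RR = 0.88393 / 0.54843 = 1.61174
The risk among the exposed is 1.61 times that among the unexposed.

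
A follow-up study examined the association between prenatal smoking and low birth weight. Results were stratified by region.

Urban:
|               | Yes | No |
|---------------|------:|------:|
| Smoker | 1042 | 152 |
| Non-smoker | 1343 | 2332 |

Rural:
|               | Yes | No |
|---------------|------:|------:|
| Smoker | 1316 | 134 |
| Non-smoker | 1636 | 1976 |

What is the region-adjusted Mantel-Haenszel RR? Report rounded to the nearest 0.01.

RR_MH = Σ(aᵢ·n₀ᵢ/nᵢ) / Σ(cᵢ·n₁ᵢ/nᵢ), with n₁ᵢ = aᵢ+bᵢ (exposed), n₀ᵢ = cᵢ+dᵢ (unexposed), nᵢ = n₁ᵢ+n₀ᵢ.
Stratum 1 (Urban): n₁ = 1194, n₀ = 3675, n = 4869; a·n₀/n = 1042·3675/4869 = 786.4757; c·n₁/n = 1343·1194/4869 = 329.3370
Stratum 2 (Rural): n₁ = 1450, n₀ = 3612, n = 5062; a·n₀/n = 1316·3612/5062 = 939.0344; c·n₁/n = 1636·1450/5062 = 468.6290
RR_MH = (786.4757 + 939.0344) / (329.3370 + 468.6290) = 1725.5100 / 797.9660 = 2.16239

2.16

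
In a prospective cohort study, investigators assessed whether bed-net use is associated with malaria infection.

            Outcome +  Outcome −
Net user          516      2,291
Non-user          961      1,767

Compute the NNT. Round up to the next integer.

6

Risk in treated group = 516/2807 = 0.18383; risk in control = 961/2728 = 0.35227.
Absolute risk reduction = 0.35227 − 0.18383 = 0.16845
NNT = 1 / ARR = 1 / 0.16845 = 5.937 → round up → 6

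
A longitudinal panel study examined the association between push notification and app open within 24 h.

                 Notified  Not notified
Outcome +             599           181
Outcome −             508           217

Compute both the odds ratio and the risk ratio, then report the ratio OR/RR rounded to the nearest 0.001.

Reading the table with exposure as columns: a = 599 (Notified, case), b = 508 (Notified, non-case), c = 181 (Not notified, case), d = 217.
OR = (599·217)/(508·181) = 129983/91948 = 1.41366
Risk in exposed = 599/1107 = 0.54110; risk in unexposed = 181/398 = 0.45477; RR = 1.18983
OR/RR = 1.41366 / 1.18983 = 1.18812
The outcome is not rare, so the OR lies further from 1 than the RR.

1.188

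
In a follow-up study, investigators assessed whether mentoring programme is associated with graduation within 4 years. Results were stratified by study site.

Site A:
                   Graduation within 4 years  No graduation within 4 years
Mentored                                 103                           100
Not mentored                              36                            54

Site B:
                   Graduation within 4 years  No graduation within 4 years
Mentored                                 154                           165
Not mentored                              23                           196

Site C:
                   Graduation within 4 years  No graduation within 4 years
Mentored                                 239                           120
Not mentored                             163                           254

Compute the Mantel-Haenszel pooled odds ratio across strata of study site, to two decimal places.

OR_MH = Σ(aᵢdᵢ/nᵢ) / Σ(bᵢcᵢ/nᵢ), where nᵢ is the stratum total.
Stratum 1 (Site A): n = 293; a·d/n = 103·54/293 = 18.9829; b·c/n = 100·36/293 = 12.2867
Stratum 2 (Site B): n = 538; a·d/n = 154·196/538 = 56.1041; b·c/n = 165·23/538 = 7.0539
Stratum 3 (Site C): n = 776; a·d/n = 239·254/776 = 78.2294; b·c/n = 120·163/776 = 25.2062
OR_MH = (18.9829 + 56.1041 + 78.2294) / (12.2867 + 7.0539 + 25.2062) = 153.3164 / 44.5468 = 3.44169

3.44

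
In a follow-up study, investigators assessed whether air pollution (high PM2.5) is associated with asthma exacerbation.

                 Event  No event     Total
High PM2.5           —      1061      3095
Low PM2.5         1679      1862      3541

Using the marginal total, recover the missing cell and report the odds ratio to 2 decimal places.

The missing cell is in the exposed row: 3095 − 1061 = 2034.
So a = 2034, b = 1061, c = 1679, d = 1862.
OR = (a·d)/(b·c) = (2034 × 1862) / (1061 × 1679) = 3787308 / 1781419 = 2.12601

2.13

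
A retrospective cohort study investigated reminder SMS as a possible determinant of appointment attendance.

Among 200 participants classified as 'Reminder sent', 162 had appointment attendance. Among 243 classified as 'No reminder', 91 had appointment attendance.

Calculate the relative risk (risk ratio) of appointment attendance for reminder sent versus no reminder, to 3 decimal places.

2.163

From the description: a = 162, b = 38, c = 91, d = 152.
Risk in exposed = 162/200 = 0.81000; risk in unexposed = 91/243 = 0.37449.
RR = 0.81000 / 0.37449 = 2.16297
The risk among the exposed is 2.16 times that among the unexposed.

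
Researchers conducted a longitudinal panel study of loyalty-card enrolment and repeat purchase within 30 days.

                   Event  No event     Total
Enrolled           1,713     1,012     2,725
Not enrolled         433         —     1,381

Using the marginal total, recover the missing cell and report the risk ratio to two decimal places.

2.00

The missing cell is in the unexposed row: 1381 − 433 = 948.
So a = 1713, b = 1012, c = 433, d = 948.
RR = [a/(a+b)] / [c/(c+d)] = (1713/2725) / (433/1381) = 0.62862/0.31354 = 2.00492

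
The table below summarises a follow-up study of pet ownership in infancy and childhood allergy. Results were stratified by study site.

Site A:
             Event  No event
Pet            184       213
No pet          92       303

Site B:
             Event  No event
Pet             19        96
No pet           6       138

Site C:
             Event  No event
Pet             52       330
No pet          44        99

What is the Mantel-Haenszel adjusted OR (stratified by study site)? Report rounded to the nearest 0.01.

OR_MH = Σ(aᵢdᵢ/nᵢ) / Σ(bᵢcᵢ/nᵢ), where nᵢ is the stratum total.
Stratum 1 (Site A): n = 792; a·d/n = 184·303/792 = 70.3939; b·c/n = 213·92/792 = 24.7424
Stratum 2 (Site B): n = 259; a·d/n = 19·138/259 = 10.1236; b·c/n = 96·6/259 = 2.2239
Stratum 3 (Site C): n = 525; a·d/n = 52·99/525 = 9.8057; b·c/n = 330·44/525 = 27.6571
OR_MH = (70.3939 + 10.1236 + 9.8057) / (24.7424 + 2.2239 + 27.6571) = 90.3232 / 54.6235 = 1.65356

1.65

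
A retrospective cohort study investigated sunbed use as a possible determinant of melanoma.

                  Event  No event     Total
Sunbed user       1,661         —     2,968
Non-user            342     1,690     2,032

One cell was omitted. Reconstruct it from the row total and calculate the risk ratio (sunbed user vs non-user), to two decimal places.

The missing cell is in the exposed row: 2968 − 1661 = 1307.
So a = 1661, b = 1307, c = 342, d = 1690.
RR = [a/(a+b)] / [c/(c+d)] = (1661/2968) / (342/2032) = 0.55964/0.16831 = 3.32509

3.33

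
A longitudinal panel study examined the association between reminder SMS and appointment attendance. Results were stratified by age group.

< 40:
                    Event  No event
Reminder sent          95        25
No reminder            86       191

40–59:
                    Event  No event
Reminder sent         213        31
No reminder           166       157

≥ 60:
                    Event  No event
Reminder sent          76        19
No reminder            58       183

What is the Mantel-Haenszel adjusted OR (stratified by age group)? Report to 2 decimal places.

8.22

OR_MH = Σ(aᵢdᵢ/nᵢ) / Σ(bᵢcᵢ/nᵢ), where nᵢ is the stratum total.
Stratum 1 (< 40): n = 397; a·d/n = 95·191/397 = 45.7053; b·c/n = 25·86/397 = 5.4156
Stratum 2 (40–59): n = 567; a·d/n = 213·157/567 = 58.9788; b·c/n = 31·166/567 = 9.0758
Stratum 3 (≥ 60): n = 336; a·d/n = 76·183/336 = 41.3929; b·c/n = 19·58/336 = 3.2798
OR_MH = (45.7053 + 58.9788 + 41.3929) / (5.4156 + 9.0758 + 3.2798) = 146.0770 / 17.7712 = 8.21986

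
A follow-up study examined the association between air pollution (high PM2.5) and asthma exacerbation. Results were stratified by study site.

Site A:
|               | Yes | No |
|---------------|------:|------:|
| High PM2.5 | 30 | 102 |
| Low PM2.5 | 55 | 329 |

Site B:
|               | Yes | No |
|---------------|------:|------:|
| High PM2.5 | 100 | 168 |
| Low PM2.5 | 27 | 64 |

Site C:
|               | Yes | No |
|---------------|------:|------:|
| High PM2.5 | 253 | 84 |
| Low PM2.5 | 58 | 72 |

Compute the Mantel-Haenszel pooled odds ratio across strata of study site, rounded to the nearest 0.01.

2.24

OR_MH = Σ(aᵢdᵢ/nᵢ) / Σ(bᵢcᵢ/nᵢ), where nᵢ is the stratum total.
Stratum 1 (Site A): n = 516; a·d/n = 30·329/516 = 19.1279; b·c/n = 102·55/516 = 10.8721
Stratum 2 (Site B): n = 359; a·d/n = 100·64/359 = 17.8273; b·c/n = 168·27/359 = 12.6351
Stratum 3 (Site C): n = 467; a·d/n = 253·72/467 = 39.0064; b·c/n = 84·58/467 = 10.4325
OR_MH = (19.1279 + 17.8273 + 39.0064) / (10.8721 + 12.6351 + 10.4325) = 75.9616 / 33.9397 = 2.23813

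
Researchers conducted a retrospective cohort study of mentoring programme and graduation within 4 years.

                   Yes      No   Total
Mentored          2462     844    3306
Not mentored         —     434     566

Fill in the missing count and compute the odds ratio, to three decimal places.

The missing cell is in the unexposed row: 566 − 434 = 132.
So a = 2462, b = 844, c = 132, d = 434.
OR = (a·d)/(b·c) = (2462 × 434) / (844 × 132) = 1068508 / 111408 = 9.59094

9.591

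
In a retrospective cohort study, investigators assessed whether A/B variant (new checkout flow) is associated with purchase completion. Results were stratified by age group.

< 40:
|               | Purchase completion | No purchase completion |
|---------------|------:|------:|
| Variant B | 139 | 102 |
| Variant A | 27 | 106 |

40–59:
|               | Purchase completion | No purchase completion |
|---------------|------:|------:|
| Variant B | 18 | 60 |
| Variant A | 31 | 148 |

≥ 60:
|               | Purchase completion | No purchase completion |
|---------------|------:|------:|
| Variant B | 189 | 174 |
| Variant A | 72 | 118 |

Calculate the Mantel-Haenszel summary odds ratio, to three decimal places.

OR_MH = Σ(aᵢdᵢ/nᵢ) / Σ(bᵢcᵢ/nᵢ), where nᵢ is the stratum total.
Stratum 1 (< 40): n = 374; a·d/n = 139·106/374 = 39.3957; b·c/n = 102·27/374 = 7.3636
Stratum 2 (40–59): n = 257; a·d/n = 18·148/257 = 10.3658; b·c/n = 60·31/257 = 7.2374
Stratum 3 (≥ 60): n = 553; a·d/n = 189·118/553 = 40.3291; b·c/n = 174·72/553 = 22.6546
OR_MH = (39.3957 + 10.3658 + 40.3291) / (7.3636 + 7.2374 + 22.6546) = 90.0906 / 37.2556 = 2.41818

2.418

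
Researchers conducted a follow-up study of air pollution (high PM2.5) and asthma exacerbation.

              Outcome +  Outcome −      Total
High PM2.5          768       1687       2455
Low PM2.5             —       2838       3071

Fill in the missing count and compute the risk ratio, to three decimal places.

4.123

The missing cell is in the unexposed row: 3071 − 2838 = 233.
So a = 768, b = 1687, c = 233, d = 2838.
RR = [a/(a+b)] / [c/(c+d)] = (768/2455) / (233/3071) = 0.31283/0.07587 = 4.12319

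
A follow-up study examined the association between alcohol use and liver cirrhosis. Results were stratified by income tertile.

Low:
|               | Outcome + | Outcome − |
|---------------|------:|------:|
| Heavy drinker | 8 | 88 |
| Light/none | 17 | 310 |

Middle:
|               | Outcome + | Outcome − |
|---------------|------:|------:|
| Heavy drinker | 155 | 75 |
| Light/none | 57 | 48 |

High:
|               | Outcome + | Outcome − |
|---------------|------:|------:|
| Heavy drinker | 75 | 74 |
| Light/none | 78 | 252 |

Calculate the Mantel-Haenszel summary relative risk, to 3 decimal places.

RR_MH = Σ(aᵢ·n₀ᵢ/nᵢ) / Σ(cᵢ·n₁ᵢ/nᵢ), with n₁ᵢ = aᵢ+bᵢ (exposed), n₀ᵢ = cᵢ+dᵢ (unexposed), nᵢ = n₁ᵢ+n₀ᵢ.
Stratum 1 (Low): n₁ = 96, n₀ = 327, n = 423; a·n₀/n = 8·327/423 = 6.1844; c·n₁/n = 17·96/423 = 3.8582
Stratum 2 (Middle): n₁ = 230, n₀ = 105, n = 335; a·n₀/n = 155·105/335 = 48.5821; c·n₁/n = 57·230/335 = 39.1343
Stratum 3 (High): n₁ = 149, n₀ = 330, n = 479; a·n₀/n = 75·330/479 = 51.6701; c·n₁/n = 78·149/479 = 24.2630
RR_MH = (6.1844 + 48.5821 + 51.6701) / (3.8582 + 39.1343 + 24.2630) = 106.4366 / 67.2555 = 1.58257

1.583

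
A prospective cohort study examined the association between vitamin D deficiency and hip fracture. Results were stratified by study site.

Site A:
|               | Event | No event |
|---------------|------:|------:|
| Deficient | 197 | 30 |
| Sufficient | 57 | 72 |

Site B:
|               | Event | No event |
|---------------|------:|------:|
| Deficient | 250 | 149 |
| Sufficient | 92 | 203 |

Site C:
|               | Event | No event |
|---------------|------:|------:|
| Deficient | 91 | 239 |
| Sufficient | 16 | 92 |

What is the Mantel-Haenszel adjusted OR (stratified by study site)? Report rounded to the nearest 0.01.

3.97

OR_MH = Σ(aᵢdᵢ/nᵢ) / Σ(bᵢcᵢ/nᵢ), where nᵢ is the stratum total.
Stratum 1 (Site A): n = 356; a·d/n = 197·72/356 = 39.8427; b·c/n = 30·57/356 = 4.8034
Stratum 2 (Site B): n = 694; a·d/n = 250·203/694 = 73.1268; b·c/n = 149·92/694 = 19.7522
Stratum 3 (Site C): n = 438; a·d/n = 91·92/438 = 19.1142; b·c/n = 239·16/438 = 8.7306
OR_MH = (39.8427 + 73.1268 + 19.1142) / (4.8034 + 19.7522 + 8.7306) = 132.0837 / 33.2861 = 3.96813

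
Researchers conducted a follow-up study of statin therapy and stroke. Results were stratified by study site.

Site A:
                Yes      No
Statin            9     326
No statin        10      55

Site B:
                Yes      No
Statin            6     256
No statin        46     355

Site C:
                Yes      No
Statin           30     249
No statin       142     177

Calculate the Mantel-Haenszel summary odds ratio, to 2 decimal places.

OR_MH = Σ(aᵢdᵢ/nᵢ) / Σ(bᵢcᵢ/nᵢ), where nᵢ is the stratum total.
Stratum 1 (Site A): n = 400; a·d/n = 9·55/400 = 1.2375; b·c/n = 326·10/400 = 8.1500
Stratum 2 (Site B): n = 663; a·d/n = 6·355/663 = 3.2127; b·c/n = 256·46/663 = 17.7617
Stratum 3 (Site C): n = 598; a·d/n = 30·177/598 = 8.8796; b·c/n = 249·142/598 = 59.1271
OR_MH = (1.2375 + 3.2127 + 8.8796) / (8.1500 + 17.7617 + 59.1271) = 13.3298 / 85.0388 = 0.15675

0.16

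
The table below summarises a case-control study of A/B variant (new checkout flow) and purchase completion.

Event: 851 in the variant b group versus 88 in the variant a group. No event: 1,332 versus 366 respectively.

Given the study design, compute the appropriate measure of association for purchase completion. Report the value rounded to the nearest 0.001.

2.657

From the description: a = 851, b = 1332, c = 88, d = 366.
This is a case-control study: participants were sampled on outcome status, so risks in the source population cannot be estimated directly — relative risk is not valid here. The odds ratio is the appropriate measure.
OR = (a·d)/(b·c) = (851 × 366) / (1332 × 88) = 311466 / 117216 = 2.65720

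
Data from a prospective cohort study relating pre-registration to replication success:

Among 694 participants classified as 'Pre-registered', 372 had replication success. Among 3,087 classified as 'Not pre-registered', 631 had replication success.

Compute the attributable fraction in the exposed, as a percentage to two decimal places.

61.87

From the description: a = 372, b = 322, c = 631, d = 2456.
Risk in exposed = 372/694 = 0.53602; risk in unexposed = 631/3087 = 0.20441.
RR = 0.53602/0.20441 = 2.62235
AR% = (RR − 1)/RR × 100 = (2.62235 − 1)/2.62235 × 100 = 61.8663%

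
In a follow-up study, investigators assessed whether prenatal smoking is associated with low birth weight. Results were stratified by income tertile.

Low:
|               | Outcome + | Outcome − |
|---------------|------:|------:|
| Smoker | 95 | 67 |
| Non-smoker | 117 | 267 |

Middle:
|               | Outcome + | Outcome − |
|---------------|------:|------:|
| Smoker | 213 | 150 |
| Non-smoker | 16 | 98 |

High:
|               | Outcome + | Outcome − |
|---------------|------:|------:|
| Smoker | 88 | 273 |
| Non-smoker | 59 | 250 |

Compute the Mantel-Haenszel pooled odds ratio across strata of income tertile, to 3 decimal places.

2.833

OR_MH = Σ(aᵢdᵢ/nᵢ) / Σ(bᵢcᵢ/nᵢ), where nᵢ is the stratum total.
Stratum 1 (Low): n = 546; a·d/n = 95·267/546 = 46.4560; b·c/n = 67·117/546 = 14.3571
Stratum 2 (Middle): n = 477; a·d/n = 213·98/477 = 43.7610; b·c/n = 150·16/477 = 5.0314
Stratum 3 (High): n = 670; a·d/n = 88·250/670 = 32.8358; b·c/n = 273·59/670 = 24.0403
OR_MH = (46.4560 + 43.7610 + 32.8358) / (14.3571 + 5.0314 + 24.0403) = 123.0529 / 43.4289 = 2.83343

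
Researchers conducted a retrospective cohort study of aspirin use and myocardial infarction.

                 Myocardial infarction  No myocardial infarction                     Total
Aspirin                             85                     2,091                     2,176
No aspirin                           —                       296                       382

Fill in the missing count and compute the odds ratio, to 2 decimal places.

0.14

The missing cell is in the unexposed row: 382 − 296 = 86.
So a = 85, b = 2091, c = 86, d = 296.
OR = (a·d)/(b·c) = (85 × 296) / (2091 × 86) = 25160 / 179826 = 0.13991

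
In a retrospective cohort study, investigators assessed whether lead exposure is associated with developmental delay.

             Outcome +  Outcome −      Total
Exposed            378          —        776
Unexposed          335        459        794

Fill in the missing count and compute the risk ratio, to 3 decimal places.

1.155

The missing cell is in the exposed row: 776 − 378 = 398.
So a = 378, b = 398, c = 335, d = 459.
RR = [a/(a+b)] / [c/(c+d)] = (378/776) / (335/794) = 0.48711/0.42191 = 1.15453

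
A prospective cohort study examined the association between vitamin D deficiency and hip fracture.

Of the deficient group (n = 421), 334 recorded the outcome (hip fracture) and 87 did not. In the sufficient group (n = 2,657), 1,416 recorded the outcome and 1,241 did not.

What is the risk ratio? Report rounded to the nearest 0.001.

From the description: a = 334, b = 87, c = 1416, d = 1241.
Risk in exposed = 334/421 = 0.79335; risk in unexposed = 1416/2657 = 0.53293.
RR = 0.79335 / 0.53293 = 1.48865
The risk among the exposed is 1.49 times that among the unexposed.

1.489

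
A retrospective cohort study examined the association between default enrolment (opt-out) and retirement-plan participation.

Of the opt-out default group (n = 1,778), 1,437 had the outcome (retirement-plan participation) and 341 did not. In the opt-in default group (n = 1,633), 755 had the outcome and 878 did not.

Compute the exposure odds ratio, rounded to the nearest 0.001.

4.901

From the description: a = 1437, b = 341, c = 755, d = 878.
OR = (a·d)/(b·c) = (1437 × 878) / (341 × 755) = 1261686 / 257455 = 4.90061
The odds of retirement-plan participation are about 4.90 times as high in the opt-out default group.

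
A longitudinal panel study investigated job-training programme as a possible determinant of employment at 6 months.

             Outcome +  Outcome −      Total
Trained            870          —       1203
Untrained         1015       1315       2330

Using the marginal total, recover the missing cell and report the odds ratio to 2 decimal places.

The missing cell is in the exposed row: 1203 − 870 = 333.
So a = 870, b = 333, c = 1015, d = 1315.
OR = (a·d)/(b·c) = (870 × 1315) / (333 × 1015) = 1144050 / 337995 = 3.38481

3.38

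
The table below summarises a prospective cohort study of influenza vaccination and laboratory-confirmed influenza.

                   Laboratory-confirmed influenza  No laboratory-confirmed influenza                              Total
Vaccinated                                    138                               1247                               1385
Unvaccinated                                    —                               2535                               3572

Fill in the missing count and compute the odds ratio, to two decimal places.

The missing cell is in the unexposed row: 3572 − 2535 = 1037.
So a = 138, b = 1247, c = 1037, d = 2535.
OR = (a·d)/(b·c) = (138 × 2535) / (1247 × 1037) = 349830 / 1293139 = 0.27053

0.27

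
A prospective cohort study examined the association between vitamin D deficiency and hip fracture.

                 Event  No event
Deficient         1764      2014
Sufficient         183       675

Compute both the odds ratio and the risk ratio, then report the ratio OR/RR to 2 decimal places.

1.48

Cells: a = 1764, b = 2014, c = 183, d = 675.
OR = (1764·675)/(2014·183) = 1190700/368562 = 3.23066
Risk in exposed = 1764/3778 = 0.46691; risk in unexposed = 183/858 = 0.21329; RR = 2.18914
OR/RR = 3.23066 / 2.18914 = 1.47577
The outcome is not rare, so the OR lies further from 1 than the RR.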